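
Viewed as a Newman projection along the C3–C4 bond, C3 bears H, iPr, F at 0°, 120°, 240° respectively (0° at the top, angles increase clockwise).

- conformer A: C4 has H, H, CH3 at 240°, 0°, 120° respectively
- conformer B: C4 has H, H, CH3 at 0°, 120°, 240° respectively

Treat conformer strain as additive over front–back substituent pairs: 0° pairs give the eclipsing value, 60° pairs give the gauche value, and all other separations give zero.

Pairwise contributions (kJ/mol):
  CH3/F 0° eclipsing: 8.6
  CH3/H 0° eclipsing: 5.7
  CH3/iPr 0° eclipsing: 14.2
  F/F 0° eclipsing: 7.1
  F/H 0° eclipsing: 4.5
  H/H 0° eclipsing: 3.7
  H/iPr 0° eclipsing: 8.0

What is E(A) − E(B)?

A is eclipsed. H at 0° is eclipsed with H at 0° (3.7); iPr at 120° is eclipsed with CH3 at 120° (14.2); F at 240° is eclipsed with H at 240° (4.5). Total 22.4 kJ/mol.
B is eclipsed. H at 0° is eclipsed with H at 0° (3.7); iPr at 120° is eclipsed with H at 120° (8.0); F at 240° is eclipsed with CH3 at 240° (8.6). Total 20.3 kJ/mol.
E(A) − E(B) = 22.4 − 20.3 = +2.1 kJ/mol.

+2.1 kJ/mol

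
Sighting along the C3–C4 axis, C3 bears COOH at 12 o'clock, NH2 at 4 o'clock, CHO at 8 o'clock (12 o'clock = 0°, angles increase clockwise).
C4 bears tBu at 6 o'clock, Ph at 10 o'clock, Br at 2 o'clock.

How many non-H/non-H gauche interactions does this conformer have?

6

Non-H gauche pairs: COOH(0°)/Ph(300°); COOH(0°)/Br(60°); NH2(120°)/tBu(180°); NH2(120°)/Br(60°); CHO(240°)/tBu(180°); CHO(240°)/Ph(300°) — 6 interactions.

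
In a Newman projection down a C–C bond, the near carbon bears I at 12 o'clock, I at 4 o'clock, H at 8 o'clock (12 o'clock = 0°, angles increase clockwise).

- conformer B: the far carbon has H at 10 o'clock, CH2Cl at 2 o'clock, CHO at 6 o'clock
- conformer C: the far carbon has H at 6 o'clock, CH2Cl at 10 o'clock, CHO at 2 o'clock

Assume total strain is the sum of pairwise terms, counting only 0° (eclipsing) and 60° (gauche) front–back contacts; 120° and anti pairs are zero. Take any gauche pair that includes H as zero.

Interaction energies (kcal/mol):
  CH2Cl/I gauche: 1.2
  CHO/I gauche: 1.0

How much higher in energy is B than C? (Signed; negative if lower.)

B is staggered. I at 0° is gauche with CH2Cl at 60° (1.2); I at 120° is gauche with CH2Cl at 60° (1.2); I at 120° is gauche with CHO at 180° (1.0). Total 3.4 kcal/mol.
C is staggered. I at 0° is gauche with CH2Cl at 300° (1.2); I at 0° is gauche with CHO at 60° (1.0); I at 120° is gauche with CHO at 60° (1.0). Total 3.2 kcal/mol.
E(B) − E(C) = 3.4 − 3.2 = +0.2 kcal/mol.

+0.2 kcal/mol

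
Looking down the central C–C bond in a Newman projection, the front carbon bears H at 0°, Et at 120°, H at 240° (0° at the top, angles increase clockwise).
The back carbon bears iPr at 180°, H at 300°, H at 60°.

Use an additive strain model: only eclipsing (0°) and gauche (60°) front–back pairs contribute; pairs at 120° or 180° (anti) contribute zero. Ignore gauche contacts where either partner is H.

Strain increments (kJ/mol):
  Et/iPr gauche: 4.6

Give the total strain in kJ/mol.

This conformer is staggered. Et at 120° is gauche with iPr at 180° (4.6). Total 4.6 kJ/mol.

4.6 kJ/mol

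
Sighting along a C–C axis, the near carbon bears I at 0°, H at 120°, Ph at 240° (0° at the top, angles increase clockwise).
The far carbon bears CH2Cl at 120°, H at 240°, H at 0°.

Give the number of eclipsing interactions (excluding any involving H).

Every eclipsing pair involves H, so the count is 0.

0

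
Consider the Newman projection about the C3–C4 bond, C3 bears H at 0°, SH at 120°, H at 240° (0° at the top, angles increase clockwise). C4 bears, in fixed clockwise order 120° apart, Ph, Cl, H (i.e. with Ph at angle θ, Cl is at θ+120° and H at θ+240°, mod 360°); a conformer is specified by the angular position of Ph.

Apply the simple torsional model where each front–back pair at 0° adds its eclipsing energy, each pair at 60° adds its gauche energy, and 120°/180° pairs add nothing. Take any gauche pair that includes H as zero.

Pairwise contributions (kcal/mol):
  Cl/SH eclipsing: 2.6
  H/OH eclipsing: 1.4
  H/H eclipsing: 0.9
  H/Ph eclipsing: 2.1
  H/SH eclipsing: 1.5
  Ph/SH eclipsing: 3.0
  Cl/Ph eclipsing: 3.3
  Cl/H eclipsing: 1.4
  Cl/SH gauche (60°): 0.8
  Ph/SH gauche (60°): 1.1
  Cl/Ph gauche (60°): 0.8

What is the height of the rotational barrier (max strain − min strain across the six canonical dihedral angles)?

Ph at 0° (eclipsed): H–Ph eclipsed, SH–Cl eclipsed, H–H eclipsed; 2.1 + 2.6 + 0.9 = 5.6 kcal/mol.
Ph at 60° (staggered): SH–Ph gauche, SH–Cl gauche; 1.1 + 0.8 = 1.9 kcal/mol.
Ph at 120° (eclipsed): H–H eclipsed, SH–Ph eclipsed, H–Cl eclipsed; 0.9 + 3.0 + 1.4 = 5.3 kcal/mol.
Ph at 180° (staggered): SH–Ph gauche; 1.1 = 1.1 kcal/mol.
Ph at 240° (eclipsed): H–Cl eclipsed, SH–H eclipsed, H–Ph eclipsed; 1.4 + 1.5 + 2.1 = 5.0 kcal/mol.
Ph at 300° (staggered): SH–Cl gauche; 0.8 = 0.8 kcal/mol.
Max at 0° (5.6 kcal/mol), min at 300° (0.8 kcal/mol); barrier = 4.8 kcal/mol.

4.8 kcal/mol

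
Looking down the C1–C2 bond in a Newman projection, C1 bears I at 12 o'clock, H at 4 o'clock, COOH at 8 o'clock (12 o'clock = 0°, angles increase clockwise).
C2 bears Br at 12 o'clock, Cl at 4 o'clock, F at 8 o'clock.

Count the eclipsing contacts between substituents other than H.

Non-H eclipsing pairs: I(0°)/Br(0°); COOH(240°)/F(240°) — 2 interactions.

2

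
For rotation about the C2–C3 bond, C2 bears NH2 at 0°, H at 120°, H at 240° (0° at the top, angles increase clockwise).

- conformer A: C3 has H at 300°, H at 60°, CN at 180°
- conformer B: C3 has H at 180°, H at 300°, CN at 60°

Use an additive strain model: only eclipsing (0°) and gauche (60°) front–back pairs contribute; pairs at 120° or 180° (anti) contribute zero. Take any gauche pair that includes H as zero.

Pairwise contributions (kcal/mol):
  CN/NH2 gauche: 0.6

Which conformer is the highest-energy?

A (staggered): no non-H gauche contacts → 0.0 kcal/mol.
B (staggered): NH2–CN gauche; 0.6 = 0.6 kcal/mol.
B has the highest total (0.6 kcal/mol).

B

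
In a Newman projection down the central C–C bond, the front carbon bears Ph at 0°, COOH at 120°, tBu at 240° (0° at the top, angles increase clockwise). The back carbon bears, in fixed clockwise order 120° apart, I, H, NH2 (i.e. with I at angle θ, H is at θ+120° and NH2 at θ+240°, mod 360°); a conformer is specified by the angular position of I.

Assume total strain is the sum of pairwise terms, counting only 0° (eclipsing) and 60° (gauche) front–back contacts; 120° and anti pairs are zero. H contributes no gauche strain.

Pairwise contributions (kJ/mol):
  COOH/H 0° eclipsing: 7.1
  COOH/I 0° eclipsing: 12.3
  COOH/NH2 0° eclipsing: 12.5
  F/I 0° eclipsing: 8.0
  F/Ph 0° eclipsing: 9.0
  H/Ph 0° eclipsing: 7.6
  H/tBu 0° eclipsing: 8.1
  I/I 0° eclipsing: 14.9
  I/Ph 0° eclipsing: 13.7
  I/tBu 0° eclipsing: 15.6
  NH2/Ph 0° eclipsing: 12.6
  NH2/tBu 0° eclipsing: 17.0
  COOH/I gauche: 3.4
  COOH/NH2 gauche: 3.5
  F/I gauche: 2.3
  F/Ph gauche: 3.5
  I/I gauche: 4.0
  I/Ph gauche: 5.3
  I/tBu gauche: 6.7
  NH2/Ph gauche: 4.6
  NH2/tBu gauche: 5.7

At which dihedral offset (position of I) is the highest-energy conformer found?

I at 0° is eclipsed. Ph at 0° is eclipsed with I at 0° (13.7); COOH at 120° is eclipsed with H at 120° (7.1); tBu at 240° is eclipsed with NH2 at 240° (17.0). Total 37.8 kJ/mol.
I at 60° is staggered. Ph at 0° is gauche with I at 60° (5.3); Ph at 0° is gauche with NH2 at 300° (4.6); COOH at 120° is gauche with I at 60° (3.4); tBu at 240° is gauche with NH2 at 300° (5.7). Total 19.0 kJ/mol.
I at 120° is eclipsed. Ph at 0° is eclipsed with NH2 at 0° (12.6); COOH at 120° is eclipsed with I at 120° (12.3); tBu at 240° is eclipsed with H at 240° (8.1). Total 33.0 kJ/mol.
I at 180° is staggered. Ph at 0° is gauche with NH2 at 60° (4.6); COOH at 120° is gauche with I at 180° (3.4); COOH at 120° is gauche with NH2 at 60° (3.5); tBu at 240° is gauche with I at 180° (6.7). Total 18.2 kJ/mol.
I at 240° is eclipsed. Ph at 0° is eclipsed with H at 0° (7.6); COOH at 120° is eclipsed with NH2 at 120° (12.5); tBu at 240° is eclipsed with I at 240° (15.6). Total 35.7 kJ/mol.
I at 300° is staggered. Ph at 0° is gauche with I at 300° (5.3); COOH at 120° is gauche with NH2 at 180° (3.5); tBu at 240° is gauche with I at 300° (6.7); tBu at 240° is gauche with NH2 at 180° (5.7). Total 21.2 kJ/mol.
The maximum (37.8 kJ/mol) occurs with I at 0°.

0°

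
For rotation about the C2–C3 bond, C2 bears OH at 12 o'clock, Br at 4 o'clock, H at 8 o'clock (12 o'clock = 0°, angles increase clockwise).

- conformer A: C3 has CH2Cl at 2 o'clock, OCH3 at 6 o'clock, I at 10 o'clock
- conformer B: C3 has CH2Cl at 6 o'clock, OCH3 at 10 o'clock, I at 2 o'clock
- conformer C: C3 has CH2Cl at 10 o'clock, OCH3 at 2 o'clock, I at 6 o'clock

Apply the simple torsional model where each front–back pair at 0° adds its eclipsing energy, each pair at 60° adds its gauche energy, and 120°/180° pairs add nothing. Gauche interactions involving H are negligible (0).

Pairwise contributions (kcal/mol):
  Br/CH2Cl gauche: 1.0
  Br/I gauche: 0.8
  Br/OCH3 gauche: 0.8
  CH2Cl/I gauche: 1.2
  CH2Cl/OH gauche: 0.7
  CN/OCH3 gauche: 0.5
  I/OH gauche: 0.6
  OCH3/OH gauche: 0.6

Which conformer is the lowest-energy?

A is staggered. OH at 0° is gauche with CH2Cl at 60° (0.7); OH at 0° is gauche with I at 300° (0.6); Br at 120° is gauche with CH2Cl at 60° (1.0); Br at 120° is gauche with OCH3 at 180° (0.8). Total 3.1 kcal/mol.
B is staggered. OH at 0° is gauche with OCH3 at 300° (0.6); OH at 0° is gauche with I at 60° (0.6); Br at 120° is gauche with CH2Cl at 180° (1.0); Br at 120° is gauche with I at 60° (0.8). Total 3.0 kcal/mol.
C is staggered. OH at 0° is gauche with CH2Cl at 300° (0.7); OH at 0° is gauche with OCH3 at 60° (0.6); Br at 120° is gauche with OCH3 at 60° (0.8); Br at 120° is gauche with I at 180° (0.8). Total 2.9 kcal/mol.
C has the lowest total (2.9 kcal/mol).

C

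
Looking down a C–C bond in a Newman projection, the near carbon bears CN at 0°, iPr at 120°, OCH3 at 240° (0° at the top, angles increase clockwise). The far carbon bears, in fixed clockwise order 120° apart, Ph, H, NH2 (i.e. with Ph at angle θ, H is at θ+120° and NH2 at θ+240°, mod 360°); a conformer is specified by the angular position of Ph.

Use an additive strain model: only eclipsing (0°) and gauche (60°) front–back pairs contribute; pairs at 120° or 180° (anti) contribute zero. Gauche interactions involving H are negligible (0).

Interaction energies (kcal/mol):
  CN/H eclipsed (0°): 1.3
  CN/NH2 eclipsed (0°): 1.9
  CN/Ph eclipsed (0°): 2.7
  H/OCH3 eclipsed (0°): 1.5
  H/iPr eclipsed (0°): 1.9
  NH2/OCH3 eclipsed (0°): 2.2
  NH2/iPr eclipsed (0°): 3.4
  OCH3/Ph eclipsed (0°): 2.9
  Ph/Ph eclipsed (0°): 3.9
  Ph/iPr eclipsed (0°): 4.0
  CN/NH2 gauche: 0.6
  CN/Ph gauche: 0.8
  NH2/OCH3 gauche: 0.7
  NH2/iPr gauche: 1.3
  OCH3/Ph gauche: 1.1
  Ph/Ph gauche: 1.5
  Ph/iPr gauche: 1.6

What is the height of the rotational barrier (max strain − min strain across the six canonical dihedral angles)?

3.9 kcal/mol

Ph at 0° (eclipsed): CN(0°)/Ph(0°) eclipsed 2.7; iPr(120°)/H(120°) eclipsed 1.9; OCH3(240°)/NH2(240°) eclipsed 2.2 → 6.8 kcal/mol.
Ph at 60° (staggered): CN(0°)/Ph(60°) gauche 0.8; CN(0°)/NH2(300°) gauche 0.6; iPr(120°)/Ph(60°) gauche 1.6; OCH3(240°)/NH2(300°) gauche 0.7 → 3.7 kcal/mol.
Ph at 120° (eclipsed): CN(0°)/NH2(0°) eclipsed 1.9; iPr(120°)/Ph(120°) eclipsed 4.0; OCH3(240°)/H(240°) eclipsed 1.5 → 7.4 kcal/mol.
Ph at 180° (staggered): CN(0°)/NH2(60°) gauche 0.6; iPr(120°)/Ph(180°) gauche 1.6; iPr(120°)/NH2(60°) gauche 1.3; OCH3(240°)/Ph(180°) gauche 1.1 → 4.6 kcal/mol.
Ph at 240° (eclipsed): CN(0°)/H(0°) eclipsed 1.3; iPr(120°)/NH2(120°) eclipsed 3.4; OCH3(240°)/Ph(240°) eclipsed 2.9 → 7.6 kcal/mol.
Ph at 300° (staggered): CN(0°)/Ph(300°) gauche 0.8; iPr(120°)/NH2(180°) gauche 1.3; OCH3(240°)/Ph(300°) gauche 1.1; OCH3(240°)/NH2(180°) gauche 0.7 → 3.9 kcal/mol.
Max at 240° (7.6 kcal/mol), min at 60° (3.7 kcal/mol); barrier = 3.9 kcal/mol.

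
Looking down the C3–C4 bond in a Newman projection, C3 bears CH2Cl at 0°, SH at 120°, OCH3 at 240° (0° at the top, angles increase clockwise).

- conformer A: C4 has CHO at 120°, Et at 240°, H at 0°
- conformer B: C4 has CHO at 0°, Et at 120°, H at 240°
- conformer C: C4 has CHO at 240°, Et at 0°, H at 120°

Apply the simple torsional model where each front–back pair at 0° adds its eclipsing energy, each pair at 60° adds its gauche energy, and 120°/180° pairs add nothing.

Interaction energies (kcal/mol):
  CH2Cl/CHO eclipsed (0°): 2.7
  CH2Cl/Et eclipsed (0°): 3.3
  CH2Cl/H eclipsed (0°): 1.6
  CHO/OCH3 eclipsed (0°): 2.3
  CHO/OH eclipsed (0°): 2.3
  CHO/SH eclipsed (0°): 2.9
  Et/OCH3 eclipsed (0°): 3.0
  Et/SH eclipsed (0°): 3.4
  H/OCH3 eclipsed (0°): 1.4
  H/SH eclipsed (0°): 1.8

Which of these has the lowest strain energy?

C

A is eclipsed. CH2Cl at 0° is eclipsed with H at 0° (1.6); SH at 120° is eclipsed with CHO at 120° (2.9); OCH3 at 240° is eclipsed with Et at 240° (3.0). Total 7.5 kcal/mol.
B is eclipsed. CH2Cl at 0° is eclipsed with CHO at 0° (2.7); SH at 120° is eclipsed with Et at 120° (3.4); OCH3 at 240° is eclipsed with H at 240° (1.4). Total 7.5 kcal/mol.
C is eclipsed. CH2Cl at 0° is eclipsed with Et at 0° (3.3); SH at 120° is eclipsed with H at 120° (1.8); OCH3 at 240° is eclipsed with CHO at 240° (2.3). Total 7.4 kcal/mol.
C has the lowest total (7.4 kcal/mol).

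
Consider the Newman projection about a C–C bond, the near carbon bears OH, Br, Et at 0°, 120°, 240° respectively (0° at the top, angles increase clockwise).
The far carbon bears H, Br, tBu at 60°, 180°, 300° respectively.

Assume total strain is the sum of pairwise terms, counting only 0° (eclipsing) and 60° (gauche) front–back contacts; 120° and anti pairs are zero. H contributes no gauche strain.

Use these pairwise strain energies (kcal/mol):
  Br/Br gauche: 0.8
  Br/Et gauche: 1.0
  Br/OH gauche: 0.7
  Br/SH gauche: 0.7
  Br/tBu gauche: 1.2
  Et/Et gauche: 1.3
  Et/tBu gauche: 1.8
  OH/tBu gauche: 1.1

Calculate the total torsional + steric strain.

4.7 kcal/mol

This conformer is staggered. OH at 0° is gauche with tBu at 300° (1.1); Br at 120° is gauche with Br at 180° (0.8); Et at 240° is gauche with Br at 180° (1.0); Et at 240° is gauche with tBu at 300° (1.8). Total 4.7 kcal/mol.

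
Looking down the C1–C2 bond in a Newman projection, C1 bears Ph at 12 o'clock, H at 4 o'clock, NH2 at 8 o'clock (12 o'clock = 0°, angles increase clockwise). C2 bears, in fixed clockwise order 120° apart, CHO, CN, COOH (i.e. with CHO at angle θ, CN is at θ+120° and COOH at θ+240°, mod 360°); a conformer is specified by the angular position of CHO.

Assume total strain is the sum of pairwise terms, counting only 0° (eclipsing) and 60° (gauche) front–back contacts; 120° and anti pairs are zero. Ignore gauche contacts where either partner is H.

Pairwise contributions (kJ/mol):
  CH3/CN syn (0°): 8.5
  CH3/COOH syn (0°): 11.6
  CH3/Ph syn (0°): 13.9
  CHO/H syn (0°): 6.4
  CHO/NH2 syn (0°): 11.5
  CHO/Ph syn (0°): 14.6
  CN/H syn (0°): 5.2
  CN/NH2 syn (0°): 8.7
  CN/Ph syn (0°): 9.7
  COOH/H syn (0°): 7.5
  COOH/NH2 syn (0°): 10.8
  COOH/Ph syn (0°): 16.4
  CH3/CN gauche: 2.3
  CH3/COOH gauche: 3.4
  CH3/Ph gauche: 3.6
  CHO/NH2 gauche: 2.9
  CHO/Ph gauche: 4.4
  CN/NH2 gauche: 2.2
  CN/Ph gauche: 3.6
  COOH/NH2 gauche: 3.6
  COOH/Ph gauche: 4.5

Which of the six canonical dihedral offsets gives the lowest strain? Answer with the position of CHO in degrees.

CHO at 0° is eclipsed. Ph at 0° is eclipsed with CHO at 0° (14.6); H at 120° is eclipsed with CN at 120° (5.2); NH2 at 240° is eclipsed with COOH at 240° (10.8). Total 30.6 kJ/mol.
CHO at 60° is staggered. Ph at 0° is gauche with CHO at 60° (4.4); Ph at 0° is gauche with COOH at 300° (4.5); NH2 at 240° is gauche with CN at 180° (2.2); NH2 at 240° is gauche with COOH at 300° (3.6). Total 14.7 kJ/mol.
CHO at 120° is eclipsed. Ph at 0° is eclipsed with COOH at 0° (16.4); H at 120° is eclipsed with CHO at 120° (6.4); NH2 at 240° is eclipsed with CN at 240° (8.7). Total 31.5 kJ/mol.
CHO at 180° is staggered. Ph at 0° is gauche with CN at 300° (3.6); Ph at 0° is gauche with COOH at 60° (4.5); NH2 at 240° is gauche with CHO at 180° (2.9); NH2 at 240° is gauche with CN at 300° (2.2). Total 13.2 kJ/mol.
CHO at 240° is eclipsed. Ph at 0° is eclipsed with CN at 0° (9.7); H at 120° is eclipsed with COOH at 120° (7.5); NH2 at 240° is eclipsed with CHO at 240° (11.5). Total 28.7 kJ/mol.
CHO at 300° is staggered. Ph at 0° is gauche with CHO at 300° (4.4); Ph at 0° is gauche with CN at 60° (3.6); NH2 at 240° is gauche with CHO at 300° (2.9); NH2 at 240° is gauche with COOH at 180° (3.6). Total 14.5 kJ/mol.
The minimum (13.2 kJ/mol) occurs with CHO at 180°.

180°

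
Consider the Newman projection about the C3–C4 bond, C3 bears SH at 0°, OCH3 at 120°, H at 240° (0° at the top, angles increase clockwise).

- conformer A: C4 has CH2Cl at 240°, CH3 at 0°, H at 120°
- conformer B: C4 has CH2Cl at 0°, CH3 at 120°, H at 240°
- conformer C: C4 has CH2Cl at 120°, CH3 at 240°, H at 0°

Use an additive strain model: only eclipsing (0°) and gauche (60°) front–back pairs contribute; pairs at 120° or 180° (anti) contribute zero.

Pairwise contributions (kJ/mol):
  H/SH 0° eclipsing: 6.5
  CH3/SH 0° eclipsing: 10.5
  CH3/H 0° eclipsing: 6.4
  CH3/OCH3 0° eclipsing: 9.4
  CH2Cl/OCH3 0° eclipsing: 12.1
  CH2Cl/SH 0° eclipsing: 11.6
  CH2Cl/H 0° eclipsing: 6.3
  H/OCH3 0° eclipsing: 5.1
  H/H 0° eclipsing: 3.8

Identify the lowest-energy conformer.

A

A (eclipsed): SH(0°)/CH3(0°) eclipsed 10.5; OCH3(120°)/H(120°) eclipsed 5.1; H(240°)/CH2Cl(240°) eclipsed 6.3 → 21.9 kJ/mol.
B (eclipsed): SH(0°)/CH2Cl(0°) eclipsed 11.6; OCH3(120°)/CH3(120°) eclipsed 9.4; H(240°)/H(240°) eclipsed 3.8 → 24.8 kJ/mol.
C (eclipsed): SH(0°)/H(0°) eclipsed 6.5; OCH3(120°)/CH2Cl(120°) eclipsed 12.1; H(240°)/CH3(240°) eclipsed 6.4 → 25.0 kJ/mol.
A has the lowest total (21.9 kJ/mol).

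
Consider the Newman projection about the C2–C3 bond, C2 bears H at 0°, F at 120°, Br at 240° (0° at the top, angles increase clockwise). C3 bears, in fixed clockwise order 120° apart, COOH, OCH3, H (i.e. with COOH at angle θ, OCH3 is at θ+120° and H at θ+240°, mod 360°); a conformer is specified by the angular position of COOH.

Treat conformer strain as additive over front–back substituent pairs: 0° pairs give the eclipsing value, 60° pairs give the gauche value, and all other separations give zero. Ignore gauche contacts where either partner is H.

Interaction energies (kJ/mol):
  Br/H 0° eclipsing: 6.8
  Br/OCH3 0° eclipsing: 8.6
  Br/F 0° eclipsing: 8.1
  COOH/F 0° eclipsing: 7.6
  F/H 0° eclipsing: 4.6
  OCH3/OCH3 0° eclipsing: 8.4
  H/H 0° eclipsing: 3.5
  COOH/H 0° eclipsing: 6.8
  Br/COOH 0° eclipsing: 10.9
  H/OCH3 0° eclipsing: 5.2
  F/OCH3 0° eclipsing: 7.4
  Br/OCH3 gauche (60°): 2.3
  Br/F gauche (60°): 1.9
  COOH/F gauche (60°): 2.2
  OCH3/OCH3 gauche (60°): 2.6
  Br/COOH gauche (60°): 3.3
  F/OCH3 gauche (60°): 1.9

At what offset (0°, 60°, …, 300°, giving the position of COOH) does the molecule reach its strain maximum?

COOH at 0° (eclipsed): H–COOH eclipsed, F–OCH3 eclipsed, Br–H eclipsed; 6.8 + 7.4 + 6.8 = 21.0 kJ/mol.
COOH at 60° (staggered): F–COOH gauche, F–OCH3 gauche, Br–OCH3 gauche; 2.2 + 1.9 + 2.3 = 6.4 kJ/mol.
COOH at 120° (eclipsed): H–H eclipsed, F–COOH eclipsed, Br–OCH3 eclipsed; 3.5 + 7.6 + 8.6 = 19.7 kJ/mol.
COOH at 180° (staggered): F–COOH gauche, Br–COOH gauche, Br–OCH3 gauche; 2.2 + 3.3 + 2.3 = 7.8 kJ/mol.
COOH at 240° (eclipsed): H–OCH3 eclipsed, F–H eclipsed, Br–COOH eclipsed; 5.2 + 4.6 + 10.9 = 20.7 kJ/mol.
COOH at 300° (staggered): F–OCH3 gauche, Br–COOH gauche; 1.9 + 3.3 = 5.2 kJ/mol.
The maximum (21.0 kJ/mol) occurs with COOH at 0°.

0°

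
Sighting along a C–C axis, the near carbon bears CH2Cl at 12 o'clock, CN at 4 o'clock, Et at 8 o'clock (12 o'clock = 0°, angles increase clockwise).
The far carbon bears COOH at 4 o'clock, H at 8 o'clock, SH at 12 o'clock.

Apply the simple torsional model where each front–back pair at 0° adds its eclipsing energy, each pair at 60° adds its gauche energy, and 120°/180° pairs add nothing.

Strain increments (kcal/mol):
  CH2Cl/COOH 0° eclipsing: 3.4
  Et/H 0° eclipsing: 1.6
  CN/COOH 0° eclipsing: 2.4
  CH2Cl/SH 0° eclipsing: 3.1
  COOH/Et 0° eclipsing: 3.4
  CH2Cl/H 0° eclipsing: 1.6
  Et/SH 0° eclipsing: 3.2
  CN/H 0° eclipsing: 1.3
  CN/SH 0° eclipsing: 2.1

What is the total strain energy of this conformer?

This conformer is eclipsed. CH2Cl at 0° is eclipsed with SH at 0° (3.1); CN at 120° is eclipsed with COOH at 120° (2.4); Et at 240° is eclipsed with H at 240° (1.6). Total 7.1 kcal/mol.

7.1 kcal/mol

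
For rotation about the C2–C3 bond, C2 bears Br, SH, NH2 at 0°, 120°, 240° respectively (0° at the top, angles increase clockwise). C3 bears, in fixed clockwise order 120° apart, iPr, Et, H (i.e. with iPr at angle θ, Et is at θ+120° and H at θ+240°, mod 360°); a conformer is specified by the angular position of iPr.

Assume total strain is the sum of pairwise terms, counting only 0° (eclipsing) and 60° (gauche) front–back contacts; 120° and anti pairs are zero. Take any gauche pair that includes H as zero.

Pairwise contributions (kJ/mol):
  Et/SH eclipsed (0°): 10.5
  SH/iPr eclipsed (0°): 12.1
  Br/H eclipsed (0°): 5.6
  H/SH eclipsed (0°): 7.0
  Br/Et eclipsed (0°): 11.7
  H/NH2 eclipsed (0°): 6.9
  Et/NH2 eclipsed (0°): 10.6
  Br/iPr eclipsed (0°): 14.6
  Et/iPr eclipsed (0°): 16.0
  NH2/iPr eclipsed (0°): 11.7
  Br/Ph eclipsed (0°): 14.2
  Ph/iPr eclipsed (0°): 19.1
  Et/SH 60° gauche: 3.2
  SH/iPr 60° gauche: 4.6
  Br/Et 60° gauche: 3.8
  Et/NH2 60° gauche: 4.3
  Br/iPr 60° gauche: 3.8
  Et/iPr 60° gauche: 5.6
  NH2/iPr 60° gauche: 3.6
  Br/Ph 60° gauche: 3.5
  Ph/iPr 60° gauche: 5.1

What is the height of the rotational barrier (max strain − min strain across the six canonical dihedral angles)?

17.6 kJ/mol

iPr at 0° is eclipsed. Br at 0° is eclipsed with iPr at 0° (14.6); SH at 120° is eclipsed with Et at 120° (10.5); NH2 at 240° is eclipsed with H at 240° (6.9). Total 32.0 kJ/mol.
iPr at 60° is staggered. Br at 0° is gauche with iPr at 60° (3.8); SH at 120° is gauche with iPr at 60° (4.6); SH at 120° is gauche with Et at 180° (3.2); NH2 at 240° is gauche with Et at 180° (4.3). Total 15.9 kJ/mol.
iPr at 120° is eclipsed. Br at 0° is eclipsed with H at 0° (5.6); SH at 120° is eclipsed with iPr at 120° (12.1); NH2 at 240° is eclipsed with Et at 240° (10.6). Total 28.3 kJ/mol.
iPr at 180° is staggered. Br at 0° is gauche with Et at 300° (3.8); SH at 120° is gauche with iPr at 180° (4.6); NH2 at 240° is gauche with iPr at 180° (3.6); NH2 at 240° is gauche with Et at 300° (4.3). Total 16.3 kJ/mol.
iPr at 240° is eclipsed. Br at 0° is eclipsed with Et at 0° (11.7); SH at 120° is eclipsed with H at 120° (7.0); NH2 at 240° is eclipsed with iPr at 240° (11.7). Total 30.4 kJ/mol.
iPr at 300° is staggered. Br at 0° is gauche with iPr at 300° (3.8); Br at 0° is gauche with Et at 60° (3.8); SH at 120° is gauche with Et at 60° (3.2); NH2 at 240° is gauche with iPr at 300° (3.6). Total 14.4 kJ/mol.
Max at 0° (32.0 kJ/mol), min at 300° (14.4 kJ/mol); barrier = 17.6 kJ/mol.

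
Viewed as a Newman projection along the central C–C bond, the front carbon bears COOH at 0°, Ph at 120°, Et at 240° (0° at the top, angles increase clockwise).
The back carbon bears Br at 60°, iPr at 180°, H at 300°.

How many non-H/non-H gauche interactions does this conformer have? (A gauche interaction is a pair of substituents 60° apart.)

Non-H gauche pairs: COOH(0°)/Br(60°); Ph(120°)/Br(60°); Ph(120°)/iPr(180°); Et(240°)/iPr(180°) — 4 interactions.

4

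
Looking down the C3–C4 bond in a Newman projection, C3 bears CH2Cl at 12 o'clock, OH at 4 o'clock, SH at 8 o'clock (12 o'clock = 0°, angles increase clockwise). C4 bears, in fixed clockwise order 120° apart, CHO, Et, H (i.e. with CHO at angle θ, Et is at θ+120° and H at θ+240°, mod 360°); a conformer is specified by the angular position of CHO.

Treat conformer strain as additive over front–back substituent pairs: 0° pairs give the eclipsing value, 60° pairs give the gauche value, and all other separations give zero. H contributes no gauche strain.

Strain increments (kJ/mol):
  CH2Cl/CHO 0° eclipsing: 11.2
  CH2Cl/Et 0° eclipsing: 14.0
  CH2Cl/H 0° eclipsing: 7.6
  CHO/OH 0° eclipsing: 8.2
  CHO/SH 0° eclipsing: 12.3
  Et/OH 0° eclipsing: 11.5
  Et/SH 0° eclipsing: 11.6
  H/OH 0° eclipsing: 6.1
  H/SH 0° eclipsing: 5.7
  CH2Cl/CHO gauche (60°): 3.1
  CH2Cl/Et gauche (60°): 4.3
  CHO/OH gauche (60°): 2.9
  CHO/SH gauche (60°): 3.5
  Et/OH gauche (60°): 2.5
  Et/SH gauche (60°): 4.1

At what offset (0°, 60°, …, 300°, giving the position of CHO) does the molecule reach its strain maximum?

240°

CHO at 0° (eclipsed): CH2Cl(0°)/CHO(0°) eclipsed 11.2; OH(120°)/Et(120°) eclipsed 11.5; SH(240°)/H(240°) eclipsed 5.7 → 28.4 kJ/mol.
CHO at 60° (staggered): CH2Cl(0°)/CHO(60°) gauche 3.1; OH(120°)/CHO(60°) gauche 2.9; OH(120°)/Et(180°) gauche 2.5; SH(240°)/Et(180°) gauche 4.1 → 12.6 kJ/mol.
CHO at 120° (eclipsed): CH2Cl(0°)/H(0°) eclipsed 7.6; OH(120°)/CHO(120°) eclipsed 8.2; SH(240°)/Et(240°) eclipsed 11.6 → 27.4 kJ/mol.
CHO at 180° (staggered): CH2Cl(0°)/Et(300°) gauche 4.3; OH(120°)/CHO(180°) gauche 2.9; SH(240°)/CHO(180°) gauche 3.5; SH(240°)/Et(300°) gauche 4.1 → 14.8 kJ/mol.
CHO at 240° (eclipsed): CH2Cl(0°)/Et(0°) eclipsed 14.0; OH(120°)/H(120°) eclipsed 6.1; SH(240°)/CHO(240°) eclipsed 12.3 → 32.4 kJ/mol.
CHO at 300° (staggered): CH2Cl(0°)/CHO(300°) gauche 3.1; CH2Cl(0°)/Et(60°) gauche 4.3; OH(120°)/Et(60°) gauche 2.5; SH(240°)/CHO(300°) gauche 3.5 → 13.4 kJ/mol.
The maximum (32.4 kJ/mol) occurs with CHO at 240°.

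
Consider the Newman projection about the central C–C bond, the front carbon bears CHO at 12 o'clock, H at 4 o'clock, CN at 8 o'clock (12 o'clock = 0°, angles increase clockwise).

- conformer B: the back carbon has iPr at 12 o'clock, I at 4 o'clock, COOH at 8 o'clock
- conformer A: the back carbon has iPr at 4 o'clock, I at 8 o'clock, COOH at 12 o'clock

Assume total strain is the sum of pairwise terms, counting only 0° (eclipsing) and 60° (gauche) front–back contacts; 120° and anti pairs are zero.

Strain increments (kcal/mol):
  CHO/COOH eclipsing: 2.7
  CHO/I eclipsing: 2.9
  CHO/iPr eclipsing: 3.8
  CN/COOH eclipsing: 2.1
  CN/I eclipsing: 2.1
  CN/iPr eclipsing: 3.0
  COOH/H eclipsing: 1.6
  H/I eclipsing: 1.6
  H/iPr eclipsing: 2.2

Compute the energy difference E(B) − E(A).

B (eclipsed): CHO–iPr eclipsed, H–I eclipsed, CN–COOH eclipsed; 3.8 + 1.6 + 2.1 = 7.5 kcal/mol.
A (eclipsed): CHO–COOH eclipsed, H–iPr eclipsed, CN–I eclipsed; 2.7 + 2.2 + 2.1 = 7.0 kcal/mol.
E(B) − E(A) = 7.5 − 7.0 = +0.5 kcal/mol.

+0.5 kcal/mol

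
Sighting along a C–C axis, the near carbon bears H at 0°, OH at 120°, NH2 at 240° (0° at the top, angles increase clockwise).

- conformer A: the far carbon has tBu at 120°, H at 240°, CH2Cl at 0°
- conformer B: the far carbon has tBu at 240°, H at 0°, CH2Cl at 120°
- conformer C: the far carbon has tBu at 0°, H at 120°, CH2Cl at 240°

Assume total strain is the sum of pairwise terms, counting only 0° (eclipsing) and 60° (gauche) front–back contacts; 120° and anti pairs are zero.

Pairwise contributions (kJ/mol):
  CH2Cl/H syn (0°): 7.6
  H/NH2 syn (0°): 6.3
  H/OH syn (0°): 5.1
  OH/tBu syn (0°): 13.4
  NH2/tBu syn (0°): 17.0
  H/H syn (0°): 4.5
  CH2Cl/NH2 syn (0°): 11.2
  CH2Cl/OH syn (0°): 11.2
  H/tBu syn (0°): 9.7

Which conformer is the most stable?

C

A is eclipsed. H at 0° is eclipsed with CH2Cl at 0° (7.6); OH at 120° is eclipsed with tBu at 120° (13.4); NH2 at 240° is eclipsed with H at 240° (6.3). Total 27.3 kJ/mol.
B is eclipsed. H at 0° is eclipsed with H at 0° (4.5); OH at 120° is eclipsed with CH2Cl at 120° (11.2); NH2 at 240° is eclipsed with tBu at 240° (17.0). Total 32.7 kJ/mol.
C is eclipsed. H at 0° is eclipsed with tBu at 0° (9.7); OH at 120° is eclipsed with H at 120° (5.1); NH2 at 240° is eclipsed with CH2Cl at 240° (11.2). Total 26.0 kJ/mol.
C has the lowest total (26.0 kJ/mol).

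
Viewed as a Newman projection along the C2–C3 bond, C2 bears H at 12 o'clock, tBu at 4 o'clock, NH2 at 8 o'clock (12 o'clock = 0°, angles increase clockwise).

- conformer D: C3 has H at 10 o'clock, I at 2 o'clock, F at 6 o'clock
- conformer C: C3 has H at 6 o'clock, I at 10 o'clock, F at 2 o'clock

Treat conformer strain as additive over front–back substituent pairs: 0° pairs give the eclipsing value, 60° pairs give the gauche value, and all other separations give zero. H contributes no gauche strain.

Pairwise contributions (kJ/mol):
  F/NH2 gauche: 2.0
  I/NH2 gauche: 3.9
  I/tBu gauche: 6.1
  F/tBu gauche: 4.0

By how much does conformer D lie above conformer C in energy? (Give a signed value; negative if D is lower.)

D (staggered): tBu–I gauche, tBu–F gauche, NH2–F gauche; 6.1 + 4.0 + 2.0 = 12.1 kJ/mol.
C (staggered): tBu–F gauche, NH2–I gauche; 4.0 + 3.9 = 7.9 kJ/mol.
E(D) − E(C) = 12.1 − 7.9 = +4.2 kJ/mol.

+4.2 kJ/mol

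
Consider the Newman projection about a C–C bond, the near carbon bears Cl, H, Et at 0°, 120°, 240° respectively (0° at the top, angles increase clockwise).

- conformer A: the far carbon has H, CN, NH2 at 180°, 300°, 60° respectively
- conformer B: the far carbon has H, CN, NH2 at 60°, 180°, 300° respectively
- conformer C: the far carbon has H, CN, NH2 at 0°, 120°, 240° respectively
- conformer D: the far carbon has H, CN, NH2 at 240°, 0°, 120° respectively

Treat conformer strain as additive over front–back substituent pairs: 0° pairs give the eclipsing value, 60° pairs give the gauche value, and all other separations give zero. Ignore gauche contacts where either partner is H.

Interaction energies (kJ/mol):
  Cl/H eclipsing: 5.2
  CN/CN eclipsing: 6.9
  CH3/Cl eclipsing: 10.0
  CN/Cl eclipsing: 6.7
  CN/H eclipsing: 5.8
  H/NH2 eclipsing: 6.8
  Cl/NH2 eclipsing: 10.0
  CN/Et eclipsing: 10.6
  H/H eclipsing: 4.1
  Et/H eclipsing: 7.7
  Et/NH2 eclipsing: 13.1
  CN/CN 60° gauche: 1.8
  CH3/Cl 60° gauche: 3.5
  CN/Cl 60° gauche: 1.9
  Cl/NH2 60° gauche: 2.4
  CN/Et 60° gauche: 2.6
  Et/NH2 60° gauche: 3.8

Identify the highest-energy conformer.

A (staggered): Cl(0°)/CN(300°) gauche 1.9; Cl(0°)/NH2(60°) gauche 2.4; Et(240°)/CN(300°) gauche 2.6 → 6.9 kJ/mol.
B (staggered): Cl(0°)/NH2(300°) gauche 2.4; Et(240°)/CN(180°) gauche 2.6; Et(240°)/NH2(300°) gauche 3.8 → 8.8 kJ/mol.
C (eclipsed): Cl(0°)/H(0°) eclipsed 5.2; H(120°)/CN(120°) eclipsed 5.8; Et(240°)/NH2(240°) eclipsed 13.1 → 24.1 kJ/mol.
D (eclipsed): Cl(0°)/CN(0°) eclipsed 6.7; H(120°)/NH2(120°) eclipsed 6.8; Et(240°)/H(240°) eclipsed 7.7 → 21.2 kJ/mol.
C has the highest total (24.1 kJ/mol).

C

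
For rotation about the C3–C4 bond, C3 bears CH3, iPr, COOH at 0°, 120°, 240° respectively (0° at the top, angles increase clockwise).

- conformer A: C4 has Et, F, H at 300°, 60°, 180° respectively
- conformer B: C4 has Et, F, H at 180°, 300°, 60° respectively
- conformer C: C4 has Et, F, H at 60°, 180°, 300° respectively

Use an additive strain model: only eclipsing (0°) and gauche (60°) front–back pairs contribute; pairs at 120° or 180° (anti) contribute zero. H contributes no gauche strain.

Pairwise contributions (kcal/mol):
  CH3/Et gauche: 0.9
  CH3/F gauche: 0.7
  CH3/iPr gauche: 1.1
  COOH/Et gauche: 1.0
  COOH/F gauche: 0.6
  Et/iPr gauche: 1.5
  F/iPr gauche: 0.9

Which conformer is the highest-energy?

C

A is staggered. CH3 at 0° is gauche with Et at 300° (0.9); CH3 at 0° is gauche with F at 60° (0.7); iPr at 120° is gauche with F at 60° (0.9); COOH at 240° is gauche with Et at 300° (1.0). Total 3.5 kcal/mol.
B is staggered. CH3 at 0° is gauche with F at 300° (0.7); iPr at 120° is gauche with Et at 180° (1.5); COOH at 240° is gauche with Et at 180° (1.0); COOH at 240° is gauche with F at 300° (0.6). Total 3.8 kcal/mol.
C is staggered. CH3 at 0° is gauche with Et at 60° (0.9); iPr at 120° is gauche with Et at 60° (1.5); iPr at 120° is gauche with F at 180° (0.9); COOH at 240° is gauche with F at 180° (0.6). Total 3.9 kcal/mol.
C has the highest total (3.9 kcal/mol).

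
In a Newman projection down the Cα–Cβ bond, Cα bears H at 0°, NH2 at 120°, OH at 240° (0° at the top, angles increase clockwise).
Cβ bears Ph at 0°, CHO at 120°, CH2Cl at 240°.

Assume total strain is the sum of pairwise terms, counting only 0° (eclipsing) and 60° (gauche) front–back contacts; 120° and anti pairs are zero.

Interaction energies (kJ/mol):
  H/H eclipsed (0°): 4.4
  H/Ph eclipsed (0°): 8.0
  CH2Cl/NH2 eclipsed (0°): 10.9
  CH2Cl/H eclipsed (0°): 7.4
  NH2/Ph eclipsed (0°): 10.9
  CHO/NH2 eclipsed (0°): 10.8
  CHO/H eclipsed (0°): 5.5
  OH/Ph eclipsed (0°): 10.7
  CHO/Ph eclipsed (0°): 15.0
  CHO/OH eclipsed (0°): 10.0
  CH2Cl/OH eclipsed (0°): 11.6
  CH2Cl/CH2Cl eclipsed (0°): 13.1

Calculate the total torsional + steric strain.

30.4 kJ/mol

This conformer (eclipsed): H(0°)/Ph(0°) eclipsed 8.0; NH2(120°)/CHO(120°) eclipsed 10.8; OH(240°)/CH2Cl(240°) eclipsed 11.6 → 30.4 kJ/mol.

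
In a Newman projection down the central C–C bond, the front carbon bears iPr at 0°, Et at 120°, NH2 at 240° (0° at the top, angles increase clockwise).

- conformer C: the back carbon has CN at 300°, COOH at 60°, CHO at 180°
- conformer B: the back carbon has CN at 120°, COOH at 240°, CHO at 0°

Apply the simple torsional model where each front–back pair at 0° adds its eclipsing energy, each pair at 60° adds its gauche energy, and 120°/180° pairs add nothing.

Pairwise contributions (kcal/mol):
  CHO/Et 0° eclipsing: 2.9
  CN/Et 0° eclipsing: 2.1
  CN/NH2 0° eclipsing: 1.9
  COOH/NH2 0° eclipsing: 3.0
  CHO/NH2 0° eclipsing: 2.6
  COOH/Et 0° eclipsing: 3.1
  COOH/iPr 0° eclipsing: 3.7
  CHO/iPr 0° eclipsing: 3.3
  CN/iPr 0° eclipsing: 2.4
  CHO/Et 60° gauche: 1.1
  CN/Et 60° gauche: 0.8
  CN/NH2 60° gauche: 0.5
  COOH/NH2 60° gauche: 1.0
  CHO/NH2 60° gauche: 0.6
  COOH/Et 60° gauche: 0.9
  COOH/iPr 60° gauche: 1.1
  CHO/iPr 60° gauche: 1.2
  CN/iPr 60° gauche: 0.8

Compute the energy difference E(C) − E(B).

C (staggered): iPr–CN gauche, iPr–COOH gauche, Et–COOH gauche, Et–CHO gauche, NH2–CN gauche, NH2–CHO gauche; 0.8 + 1.1 + 0.9 + 1.1 + 0.5 + 0.6 = 5.0 kcal/mol.
B (eclipsed): iPr–CHO eclipsed, Et–CN eclipsed, NH2–COOH eclipsed; 3.3 + 2.1 + 3.0 = 8.4 kcal/mol.
E(C) − E(B) = 5.0 − 8.4 = -3.4 kcal/mol.

-3.4 kcal/mol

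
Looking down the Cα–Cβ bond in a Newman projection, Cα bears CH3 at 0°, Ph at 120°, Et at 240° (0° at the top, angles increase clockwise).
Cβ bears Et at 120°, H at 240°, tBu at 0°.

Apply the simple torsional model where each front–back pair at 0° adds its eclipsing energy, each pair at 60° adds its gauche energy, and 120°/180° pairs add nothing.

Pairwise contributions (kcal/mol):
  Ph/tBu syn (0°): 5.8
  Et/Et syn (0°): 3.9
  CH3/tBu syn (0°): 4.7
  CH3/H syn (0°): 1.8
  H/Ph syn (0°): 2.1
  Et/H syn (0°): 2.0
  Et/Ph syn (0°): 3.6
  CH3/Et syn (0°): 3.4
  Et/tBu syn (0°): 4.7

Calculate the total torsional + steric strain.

10.3 kcal/mol

This conformer (eclipsed): CH3(0°)/tBu(0°) eclipsed 4.7; Ph(120°)/Et(120°) eclipsed 3.6; Et(240°)/H(240°) eclipsed 2.0 → 10.3 kcal/mol.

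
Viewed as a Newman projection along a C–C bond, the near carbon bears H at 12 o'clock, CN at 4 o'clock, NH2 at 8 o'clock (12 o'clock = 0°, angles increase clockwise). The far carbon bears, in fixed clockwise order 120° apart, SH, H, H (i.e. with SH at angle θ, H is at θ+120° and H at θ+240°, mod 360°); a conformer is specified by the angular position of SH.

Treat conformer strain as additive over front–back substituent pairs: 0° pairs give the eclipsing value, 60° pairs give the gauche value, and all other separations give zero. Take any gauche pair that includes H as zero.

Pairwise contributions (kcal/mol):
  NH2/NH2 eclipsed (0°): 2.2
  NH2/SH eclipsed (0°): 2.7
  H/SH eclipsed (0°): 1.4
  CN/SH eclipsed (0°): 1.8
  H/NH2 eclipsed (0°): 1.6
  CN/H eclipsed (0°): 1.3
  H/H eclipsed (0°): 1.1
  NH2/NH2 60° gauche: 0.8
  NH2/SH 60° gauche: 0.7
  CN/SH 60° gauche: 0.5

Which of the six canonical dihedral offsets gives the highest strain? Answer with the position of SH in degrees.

SH at 0° (eclipsed): H–SH eclipsed, CN–H eclipsed, NH2–H eclipsed; 1.4 + 1.3 + 1.6 = 4.3 kcal/mol.
SH at 60° (staggered): CN–SH gauche; 0.5 = 0.5 kcal/mol.
SH at 120° (eclipsed): H–H eclipsed, CN–SH eclipsed, NH2–H eclipsed; 1.1 + 1.8 + 1.6 = 4.5 kcal/mol.
SH at 180° (staggered): CN–SH gauche, NH2–SH gauche; 0.5 + 0.7 = 1.2 kcal/mol.
SH at 240° (eclipsed): H–H eclipsed, CN–H eclipsed, NH2–SH eclipsed; 1.1 + 1.3 + 2.7 = 5.1 kcal/mol.
SH at 300° (staggered): NH2–SH gauche; 0.7 = 0.7 kcal/mol.
The maximum (5.1 kcal/mol) occurs with SH at 240°.

240°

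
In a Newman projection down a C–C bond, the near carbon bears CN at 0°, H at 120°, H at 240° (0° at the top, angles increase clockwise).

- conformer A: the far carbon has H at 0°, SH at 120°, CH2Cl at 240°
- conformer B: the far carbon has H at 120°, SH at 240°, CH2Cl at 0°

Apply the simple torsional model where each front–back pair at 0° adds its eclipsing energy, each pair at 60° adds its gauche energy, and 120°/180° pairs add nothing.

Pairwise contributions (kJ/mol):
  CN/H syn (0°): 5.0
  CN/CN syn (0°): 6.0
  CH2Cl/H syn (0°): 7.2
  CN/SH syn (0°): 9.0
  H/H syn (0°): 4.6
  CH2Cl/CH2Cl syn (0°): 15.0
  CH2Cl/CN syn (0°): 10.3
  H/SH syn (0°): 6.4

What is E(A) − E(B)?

-2.7 kJ/mol

A (eclipsed): CN(0°)/H(0°) eclipsed 5.0; H(120°)/SH(120°) eclipsed 6.4; H(240°)/CH2Cl(240°) eclipsed 7.2 → 18.6 kJ/mol.
B (eclipsed): CN(0°)/CH2Cl(0°) eclipsed 10.3; H(120°)/H(120°) eclipsed 4.6; H(240°)/SH(240°) eclipsed 6.4 → 21.3 kJ/mol.
E(A) − E(B) = 18.6 − 21.3 = -2.7 kJ/mol.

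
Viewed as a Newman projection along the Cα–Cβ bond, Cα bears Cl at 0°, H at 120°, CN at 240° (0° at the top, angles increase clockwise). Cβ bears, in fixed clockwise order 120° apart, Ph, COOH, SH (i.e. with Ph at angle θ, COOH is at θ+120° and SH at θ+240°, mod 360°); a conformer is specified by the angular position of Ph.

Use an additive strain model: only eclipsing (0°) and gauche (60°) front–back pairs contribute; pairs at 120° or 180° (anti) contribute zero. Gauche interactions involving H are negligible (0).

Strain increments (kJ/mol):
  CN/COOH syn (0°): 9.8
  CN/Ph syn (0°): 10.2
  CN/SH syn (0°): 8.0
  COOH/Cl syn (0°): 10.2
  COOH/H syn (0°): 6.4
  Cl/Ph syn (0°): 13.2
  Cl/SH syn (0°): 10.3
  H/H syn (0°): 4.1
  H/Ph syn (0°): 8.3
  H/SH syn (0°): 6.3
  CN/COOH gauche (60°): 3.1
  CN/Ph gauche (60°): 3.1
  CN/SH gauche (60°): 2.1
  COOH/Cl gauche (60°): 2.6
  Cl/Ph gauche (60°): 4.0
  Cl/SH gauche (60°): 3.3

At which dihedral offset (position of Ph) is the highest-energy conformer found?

Ph at 0° (eclipsed): Cl(0°)/Ph(0°) eclipsed 13.2; H(120°)/COOH(120°) eclipsed 6.4; CN(240°)/SH(240°) eclipsed 8.0 → 27.6 kJ/mol.
Ph at 60° (staggered): Cl(0°)/Ph(60°) gauche 4.0; Cl(0°)/SH(300°) gauche 3.3; CN(240°)/COOH(180°) gauche 3.1; CN(240°)/SH(300°) gauche 2.1 → 12.5 kJ/mol.
Ph at 120° (eclipsed): Cl(0°)/SH(0°) eclipsed 10.3; H(120°)/Ph(120°) eclipsed 8.3; CN(240°)/COOH(240°) eclipsed 9.8 → 28.4 kJ/mol.
Ph at 180° (staggered): Cl(0°)/COOH(300°) gauche 2.6; Cl(0°)/SH(60°) gauche 3.3; CN(240°)/Ph(180°) gauche 3.1; CN(240°)/COOH(300°) gauche 3.1 → 12.1 kJ/mol.
Ph at 240° (eclipsed): Cl(0°)/COOH(0°) eclipsed 10.2; H(120°)/SH(120°) eclipsed 6.3; CN(240°)/Ph(240°) eclipsed 10.2 → 26.7 kJ/mol.
Ph at 300° (staggered): Cl(0°)/Ph(300°) gauche 4.0; Cl(0°)/COOH(60°) gauche 2.6; CN(240°)/Ph(300°) gauche 3.1; CN(240°)/SH(180°) gauche 2.1 → 11.8 kJ/mol.
The maximum (28.4 kJ/mol) occurs with Ph at 120°.

120°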